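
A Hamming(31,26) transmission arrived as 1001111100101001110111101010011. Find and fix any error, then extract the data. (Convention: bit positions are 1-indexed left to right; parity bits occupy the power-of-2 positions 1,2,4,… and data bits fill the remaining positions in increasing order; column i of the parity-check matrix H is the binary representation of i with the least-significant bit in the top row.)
Syndrome s = H · r^T (mod 2), r = 1001111100101001110111101010011:
  s[0] = (1010101010101010101010101010101)·(1001111100101001110111101010011) mod 2 = 1+0+0+0+1+0+1+0+0+0+1+0+1+0+0+0+1+0+0+0+1+0+1+0+1+0+1+0+0+0+1 mod 2 = 1
  s[1] = (0110011001100110011001100110011)·(1001111100101001110111101010011) mod 2 = 0+0+0+0+0+1+1+0+0+0+1+0+0+0+0+0+0+1+0+0+0+1+1+0+0+0+1+0+0+1+1 mod 2 = 1
  s[2] = (0001111000011110000111100001111)·(1001111100101001110111101010011) mod 2 = 0+0+0+1+1+1+1+0+0+0+0+0+1+0+0+0+0+0+0+1+1+1+1+0+0+0+0+0+0+1+1 mod 2 = 1
  s[3] = (0000000111111110000000011111111)·(1001111100101001110111101010011) mod 2 = 0+0+0+0+0+0+0+1+0+0+1+0+1+0+0+0+0+0+0+0+0+0+0+0+1+0+1+0+0+1+1 mod 2 = 1
  s[4] = (0000000000000001111111111111111)·(1001111100101001110111101010011) mod 2 = 0+0+0+0+0+0+0+0+0+0+0+0+0+0+0+1+1+1+0+1+1+1+1+0+1+0+1+0+0+1+1 mod 2 = 1
Syndrome = 11111
Column 31 of H equals this syndrome → error at bit 31 (1-indexed).
Flip bit 31: 1001111100101001110111101010011 → 1001111100101001110111101010010
Extract data bits at positions {3,5,6,7,9,10,11,12,13,14,15,17,18,19,20,21,22,23,24,25,26,27,28,29,30,31}: 01110010100110111101010010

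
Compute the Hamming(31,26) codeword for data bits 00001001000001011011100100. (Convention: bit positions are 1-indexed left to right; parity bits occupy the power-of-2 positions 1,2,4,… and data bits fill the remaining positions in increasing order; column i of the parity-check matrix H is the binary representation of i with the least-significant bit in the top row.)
Codeword c = d · G (mod 2), d = 00001001000001011011100100:
  c[0] = d·G[:,0] = (00001001000001011011100100)·(11011010101101010101010101) mod 2 = 0+0+0+0+1+0+0+0+0+0+0+0+0+1+0+1+0+0+0+1+0+0+0+1+0+0 mod 2 = 1
  c[1] = d·G[:,1] = (00001001000001011011100100)·(10110110011011001100110011) mod 2 = 0+0+0+0+0+0+0+0+0+0+0+0+0+1+0+0+1+0+0+0+1+0+0+0+0+0 mod 2 = 1
  c[2] = d·G[:,2] = (00001001000001011011100100)·(10000000000000000000000000) mod 2 = 0+0+0+0+0+0+0+0+0+0+0+0+0+0+0+0+0+0+0+0+0+0+0+0+0+0 mod 2 = 0
  c[3] = d·G[:,3] = (00001001000001011011100100)·(01110001111000111100001111) mod 2 = 0+0+0+0+0+0+0+1+0+0+0+0+0+0+0+1+1+0+0+0+0+0+0+1+0+0 mod 2 = 0
  c[4] = d·G[:,4] = (00001001000001011011100100)·(01000000000000000000000000) mod 2 = 0+0+0+0+0+0+0+0+0+0+0+0+0+0+0+0+0+0+0+0+0+0+0+0+0+0 mod 2 = 0
  c[5] = d·G[:,5] = (00001001000001011011100100)·(00100000000000000000000000) mod 2 = 0+0+0+0+0+0+0+0+0+0+0+0+0+0+0+0+0+0+0+0+0+0+0+0+0+0 mod 2 = 0
  c[6] = d·G[:,6] = (00001001000001011011100100)·(00010000000000000000000000) mod 2 = 0+0+0+0+0+0+0+0+0+0+0+0+0+0+0+0+0+0+0+0+0+0+0+0+0+0 mod 2 = 0
  c[7] = d·G[:,7] = (00001001000001011011100100)·(00001111111000000011111111) mod 2 = 0+0+0+0+1+0+0+1+0+0+0+0+0+0+0+0+0+0+1+1+1+0+0+1+0+0 mod 2 = 0
  c[8] = d·G[:,8] = (00001001000001011011100100)·(00001000000000000000000000) mod 2 = 0+0+0+0+1+0+0+0+0+0+0+0+0+0+0+0+0+0+0+0+0+0+0+0+0+0 mod 2 = 1
  c[9] = d·G[:,9] = (00001001000001011011100100)·(00000100000000000000000000) mod 2 = 0+0+0+0+0+0+0+0+0+0+0+0+0+0+0+0+0+0+0+0+0+0+0+0+0+0 mod 2 = 0
  c[10] = d·G[:,10] = (00001001000001011011100100)·(00000010000000000000000000) mod 2 = 0+0+0+0+0+0+0+0+0+0+0+0+0+0+0+0+0+0+0+0+0+0+0+0+0+0 mod 2 = 0
  c[11] = d·G[:,11] = (00001001000001011011100100)·(00000001000000000000000000) mod 2 = 0+0+0+0+0+0+0+1+0+0+0+0+0+0+0+0+0+0+0+0+0+0+0+0+0+0 mod 2 = 1
  c[12] = d·G[:,12] = (00001001000001011011100100)·(00000000100000000000000000) mod 2 = 0+0+0+0+0+0+0+0+0+0+0+0+0+0+0+0+0+0+0+0+0+0+0+0+0+0 mod 2 = 0
  c[13] = d·G[:,13] = (00001001000001011011100100)·(00000000010000000000000000) mod 2 = 0+0+0+0+0+0+0+0+0+0+0+0+0+0+0+0+0+0+0+0+0+0+0+0+0+0 mod 2 = 0
  c[14] = d·G[:,14] = (00001001000001011011100100)·(00000000001000000000000000) mod 2 = 0+0+0+0+0+0+0+0+0+0+0+0+0+0+0+0+0+0+0+0+0+0+0+0+0+0 mod 2 = 0
  c[15] = d·G[:,15] = (00001001000001011011100100)·(00000000000111111111111111) mod 2 = 0+0+0+0+0+0+0+0+0+0+0+0+0+1+0+1+1+0+1+1+1+0+0+1+0+0 mod 2 = 1
  c[16] = d·G[:,16] = (00001001000001011011100100)·(00000000000100000000000000) mod 2 = 0+0+0+0+0+0+0+0+0+0+0+0+0+0+0+0+0+0+0+0+0+0+0+0+0+0 mod 2 = 0
  c[17] = d·G[:,17] = (00001001000001011011100100)·(00000000000010000000000000) mod 2 = 0+0+0+0+0+0+0+0+0+0+0+0+0+0+0+0+0+0+0+0+0+0+0+0+0+0 mod 2 = 0
  c[18] = d·G[:,18] = (00001001000001011011100100)·(00000000000001000000000000) mod 2 = 0+0+0+0+0+0+0+0+0+0+0+0+0+1+0+0+0+0+0+0+0+0+0+0+0+0 mod 2 = 1
  c[19] = d·G[:,19] = (00001001000001011011100100)·(00000000000000100000000000) mod 2 = 0+0+0+0+0+0+0+0+0+0+0+0+0+0+0+0+0+0+0+0+0+0+0+0+0+0 mod 2 = 0
  c[20] = d·G[:,20] = (00001001000001011011100100)·(00000000000000010000000000) mod 2 = 0+0+0+0+0+0+0+0+0+0+0+0+0+0+0+1+0+0+0+0+0+0+0+0+0+0 mod 2 = 1
  c[21] = d·G[:,21] = (00001001000001011011100100)·(00000000000000001000000000) mod 2 = 0+0+0+0+0+0+0+0+0+0+0+0+0+0+0+0+1+0+0+0+0+0+0+0+0+0 mod 2 = 1
  c[22] = d·G[:,22] = (00001001000001011011100100)·(00000000000000000100000000) mod 2 = 0+0+0+0+0+0+0+0+0+0+0+0+0+0+0+0+0+0+0+0+0+0+0+0+0+0 mod 2 = 0
  c[23] = d·G[:,23] = (00001001000001011011100100)·(00000000000000000010000000) mod 2 = 0+0+0+0+0+0+0+0+0+0+0+0+0+0+0+0+0+0+1+0+0+0+0+0+0+0 mod 2 = 1
  c[24] = d·G[:,24] = (00001001000001011011100100)·(00000000000000000001000000) mod 2 = 0+0+0+0+0+0+0+0+0+0+0+0+0+0+0+0+0+0+0+1+0+0+0+0+0+0 mod 2 = 1
  c[25] = d·G[:,25] = (00001001000001011011100100)·(00000000000000000000100000) mod 2 = 0+0+0+0+0+0+0+0+0+0+0+0+0+0+0+0+0+0+0+0+1+0+0+0+0+0 mod 2 = 1
  c[26] = d·G[:,26] = (00001001000001011011100100)·(00000000000000000000010000) mod 2 = 0+0+0+0+0+0+0+0+0+0+0+0+0+0+0+0+0+0+0+0+0+0+0+0+0+0 mod 2 = 0
  c[27] = d·G[:,27] = (00001001000001011011100100)·(00000000000000000000001000) mod 2 = 0+0+0+0+0+0+0+0+0+0+0+0+0+0+0+0+0+0+0+0+0+0+0+0+0+0 mod 2 = 0
  c[28] = d·G[:,28] = (00001001000001011011100100)·(00000000000000000000000100) mod 2 = 0+0+0+0+0+0+0+0+0+0+0+0+0+0+0+0+0+0+0+0+0+0+0+1+0+0 mod 2 = 1
  c[29] = d·G[:,29] = (00001001000001011011100100)·(00000000000000000000000010) mod 2 = 0+0+0+0+0+0+0+0+0+0+0+0+0+0+0+0+0+0+0+0+0+0+0+0+0+0 mod 2 = 0
  c[30] = d·G[:,30] = (00001001000001011011100100)·(00000000000000000000000001) mod 2 = 0+0+0+0+0+0+0+0+0+0+0+0+0+0+0+0+0+0+0+0+0+0+0+0+0+0 mod 2 = 0
Codeword = 1100000010010001001011011100100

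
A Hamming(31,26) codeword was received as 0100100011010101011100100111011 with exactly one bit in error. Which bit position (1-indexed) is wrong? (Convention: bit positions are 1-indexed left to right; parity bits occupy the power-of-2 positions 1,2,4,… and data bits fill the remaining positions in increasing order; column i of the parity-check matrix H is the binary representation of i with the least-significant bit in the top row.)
Syndrome s = H · r^T (mod 2), r = 0100100011010101011100100111011:
  s[0] = (1010101010101010101010101010101)·(0100100011010101011100100111011) mod 2 = 0+0+0+0+1+0+0+0+1+0+0+0+0+0+0+0+0+0+1+0+0+0+1+0+0+0+1+0+0+0+1 mod 2 = 0
  s[1] = (0110011001100110011001100110011)·(0100100011010101011100100111011) mod 2 = 0+1+0+0+0+0+0+0+0+1+0+0+0+1+0+0+0+1+1+0+0+0+1+0+0+1+1+0+0+1+1 mod 2 = 0
  s[2] = (0001111000011110000111100001111)·(0100100011010101011100100111011) mod 2 = 0+0+0+0+1+0+0+0+0+0+0+1+0+1+0+0+0+0+0+1+0+0+1+0+0+0+0+1+0+1+1 mod 2 = 0
  s[3] = (0000000111111110000000011111111)·(0100100011010101011100100111011) mod 2 = 0+0+0+0+0+0+0+0+1+1+0+1+0+1+0+0+0+0+0+0+0+0+0+0+0+1+1+1+0+1+1 mod 2 = 1
  s[4] = (0000000000000001111111111111111)·(0100100011010101011100100111011) mod 2 = 0+0+0+0+0+0+0+0+0+0+0+0+0+0+0+1+0+1+1+1+0+0+1+0+0+1+1+1+0+1+1 mod 2 = 0
Syndrome = 00010
Column i of H is the binary representation of i, so the syndrome is the binary index of the flipped bit.
Read s = 00010 with s[0] as LSB: 0·2^0 + 0·2^1 + 0·2^2 + 1·2^3 + 0·2^4 = 8.
Error is at bit position 8.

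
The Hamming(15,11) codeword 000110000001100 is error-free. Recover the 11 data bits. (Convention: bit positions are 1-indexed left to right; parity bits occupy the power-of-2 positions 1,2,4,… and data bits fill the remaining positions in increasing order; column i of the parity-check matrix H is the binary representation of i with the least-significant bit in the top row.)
Parity bits occupy power-of-2 positions; data bits are at positions {3,5,6,7,9,10,11,12,13,14,15} (1-indexed).
Extract: c[3]=0 c[5]=1 c[6]=0 c[7]=0 c[9]=0 c[10]=0 c[11]=0 c[12]=1 c[13]=1 c[14]=0 c[15]=0
Data = 01000001100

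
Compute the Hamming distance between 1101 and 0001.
XOR = 1100, count of 1s = 2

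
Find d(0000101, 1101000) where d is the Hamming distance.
XOR = 1101101, count of 1s = 5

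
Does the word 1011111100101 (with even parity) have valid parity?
Sum of all bits: 1+0+1+1+1+1+1+1+0+0+1+0+1 = 9; 9 mod 2 = 1. Result is 1 → parity error detected.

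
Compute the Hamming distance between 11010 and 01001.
XOR = 10011, count of 1s = 3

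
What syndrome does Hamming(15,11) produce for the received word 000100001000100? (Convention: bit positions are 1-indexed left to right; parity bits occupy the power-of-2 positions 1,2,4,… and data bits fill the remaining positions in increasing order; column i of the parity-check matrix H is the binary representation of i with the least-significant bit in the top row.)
Syndrome s = H · r^T (mod 2), r = 000100001000100:
  s[0] = (101010101010101)·(000100001000100) mod 2 = 0+0+0+0+0+0+0+0+1+0+0+0+1+0+0 mod 2 = 0
  s[1] = (011001100110011)·(000100001000100) mod 2 = 0+0+0+0+0+0+0+0+0+0+0+0+0+0+0 mod 2 = 0
  s[2] = (000111100001111)·(000100001000100) mod 2 = 0+0+0+1+0+0+0+0+0+0+0+0+1+0+0 mod 2 = 0
  s[3] = (000000011111111)·(000100001000100) mod 2 = 0+0+0+0+0+0+0+0+1+0+0+0+1+0+0 mod 2 = 0
Syndrome = 0000
s = 0: no error detected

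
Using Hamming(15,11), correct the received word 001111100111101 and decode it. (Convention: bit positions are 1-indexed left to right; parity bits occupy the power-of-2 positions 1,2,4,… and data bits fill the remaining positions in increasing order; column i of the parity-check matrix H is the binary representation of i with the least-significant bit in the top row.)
Syndrome s = H · r^T (mod 2), r = 001111100111101:
  s[0] = (101010101010101)·(001111100111101) mod 2 = 0+0+1+0+1+0+1+0+0+0+1+0+1+0+1 mod 2 = 0
  s[1] = (011001100110011)·(001111100111101) mod 2 = 0+0+1+0+0+1+1+0+0+1+1+0+0+0+1 mod 2 = 0
  s[2] = (000111100001111)·(001111100111101) mod 2 = 0+0+0+1+1+1+1+0+0+0+0+1+1+0+1 mod 2 = 1
  s[3] = (000000011111111)·(001111100111101) mod 2 = 0+0+0+0+0+0+0+0+0+1+1+1+1+0+1 mod 2 = 1
Syndrome = 0011
Column 12 of H equals this syndrome → error at bit 12 (1-indexed).
Flip bit 12: 001111100111101 → 001111100110101
Extract data bits at positions {3,5,6,7,9,10,11,12,13,14,15}: 11110110101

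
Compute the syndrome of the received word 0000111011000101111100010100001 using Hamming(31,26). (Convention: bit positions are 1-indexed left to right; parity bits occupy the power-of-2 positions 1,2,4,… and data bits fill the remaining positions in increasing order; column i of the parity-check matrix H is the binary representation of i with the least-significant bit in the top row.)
Syndrome s = H · r^T (mod 2), r = 0000111011000101111100010100001:
  s[0] = (1010101010101010101010101010101)·(0000111011000101111100010100001) mod 2 = 0+0+0+0+1+0+1+0+1+0+0+0+0+0+0+0+1+0+1+0+0+0+0+0+0+0+0+0+0+0+1 mod 2 = 0
  s[1] = (0110011001100110011001100110011)·(0000111011000101111100010100001) mod 2 = 0+0+0+0+0+1+1+0+0+1+0+0+0+1+0+0+0+1+1+0+0+0+0+0+0+1+0+0+0+0+1 mod 2 = 0
  s[2] = (0001111000011110000111100001111)·(0000111011000101111100010100001) mod 2 = 0+0+0+0+1+1+1+0+0+0+0+0+0+1+0+0+0+0+0+1+0+0+0+0+0+0+0+0+0+0+1 mod 2 = 0
  s[3] = (0000000111111110000000011111111)·(0000111011000101111100010100001) mod 2 = 0+0+0+0+0+0+0+0+1+1+0+0+0+1+0+0+0+0+0+0+0+0+0+1+0+1+0+0+0+0+1 mod 2 = 0
  s[4] = (0000000000000001111111111111111)·(0000111011000101111100010100001) mod 2 = 0+0+0+0+0+0+0+0+0+0+0+0+0+0+0+1+1+1+1+1+0+0+0+1+0+1+0+0+0+0+1 mod 2 = 0
Syndrome = 00000
s = 0: no error detected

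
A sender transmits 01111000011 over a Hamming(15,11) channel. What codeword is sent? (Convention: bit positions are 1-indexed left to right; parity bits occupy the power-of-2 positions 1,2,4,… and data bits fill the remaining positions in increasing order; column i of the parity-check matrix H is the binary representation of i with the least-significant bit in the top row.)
Codeword c = d · G (mod 2), d = 01111000011:
  c[0] = d·G[:,0] = (01111000011)·(11011010101) mod 2 = 0+1+0+1+1+0+0+0+0+0+1 mod 2 = 0
  c[1] = d·G[:,1] = (01111000011)·(10110110011) mod 2 = 0+0+1+1+0+0+0+0+0+1+1 mod 2 = 0
  c[2] = d·G[:,2] = (01111000011)·(10000000000) mod 2 = 0+0+0+0+0+0+0+0+0+0+0 mod 2 = 0
  c[3] = d·G[:,3] = (01111000011)·(01110001111) mod 2 = 0+1+1+1+0+0+0+0+0+1+1 mod 2 = 1
  c[4] = d·G[:,4] = (01111000011)·(01000000000) mod 2 = 0+1+0+0+0+0+0+0+0+0+0 mod 2 = 1
  c[5] = d·G[:,5] = (01111000011)·(00100000000) mod 2 = 0+0+1+0+0+0+0+0+0+0+0 mod 2 = 1
  c[6] = d·G[:,6] = (01111000011)·(00010000000) mod 2 = 0+0+0+1+0+0+0+0+0+0+0 mod 2 = 1
  c[7] = d·G[:,7] = (01111000011)·(00001111111) mod 2 = 0+0+0+0+1+0+0+0+0+1+1 mod 2 = 1
  c[8] = d·G[:,8] = (01111000011)·(00001000000) mod 2 = 0+0+0+0+1+0+0+0+0+0+0 mod 2 = 1
  c[9] = d·G[:,9] = (01111000011)·(00000100000) mod 2 = 0+0+0+0+0+0+0+0+0+0+0 mod 2 = 0
  c[10] = d·G[:,10] = (01111000011)·(00000010000) mod 2 = 0+0+0+0+0+0+0+0+0+0+0 mod 2 = 0
  c[11] = d·G[:,11] = (01111000011)·(00000001000) mod 2 = 0+0+0+0+0+0+0+0+0+0+0 mod 2 = 0
  c[12] = d·G[:,12] = (01111000011)·(00000000100) mod 2 = 0+0+0+0+0+0+0+0+0+0+0 mod 2 = 0
  c[13] = d·G[:,13] = (01111000011)·(00000000010) mod 2 = 0+0+0+0+0+0+0+0+0+1+0 mod 2 = 1
  c[14] = d·G[:,14] = (01111000011)·(00000000001) mod 2 = 0+0+0+0+0+0+0+0+0+0+1 mod 2 = 1
Codeword = 000111111000011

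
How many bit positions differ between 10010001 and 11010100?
XOR = 01000101, count of 1s = 3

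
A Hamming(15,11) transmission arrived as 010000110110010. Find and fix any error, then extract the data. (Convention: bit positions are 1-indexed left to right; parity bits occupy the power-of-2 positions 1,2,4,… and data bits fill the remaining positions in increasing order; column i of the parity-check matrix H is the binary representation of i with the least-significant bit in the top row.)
Syndrome s = H · r^T (mod 2), r = 010000110110010:
  s[0] = (101010101010101)·(010000110110010) mod 2 = 0+0+0+0+0+0+1+0+0+0+1+0+0+0+0 mod 2 = 0
  s[1] = (011001100110011)·(010000110110010) mod 2 = 0+1+0+0+0+0+1+0+0+1+1+0+0+1+0 mod 2 = 1
  s[2] = (000111100001111)·(010000110110010) mod 2 = 0+0+0+0+0+0+1+0+0+0+0+0+0+1+0 mod 2 = 0
  s[3] = (000000011111111)·(010000110110010) mod 2 = 0+0+0+0+0+0+0+1+0+1+1+0+0+1+0 mod 2 = 0
Syndrome = 0100
Column 2 of H equals this syndrome → error at bit 2 (1-indexed).
Flip bit 2: 010000110110010 → 000000110110010
Extract data bits at positions {3,5,6,7,9,10,11,12,13,14,15}: 00010110010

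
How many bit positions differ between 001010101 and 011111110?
XOR = 010101011, count of 1s = 5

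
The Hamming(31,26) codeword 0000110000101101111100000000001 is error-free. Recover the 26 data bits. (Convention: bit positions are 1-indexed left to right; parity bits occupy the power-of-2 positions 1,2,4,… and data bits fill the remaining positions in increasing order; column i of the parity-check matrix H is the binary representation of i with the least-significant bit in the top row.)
Parity bits occupy power-of-2 positions; data bits are at positions {3,5,6,7,9,10,11,12,13,14,15,17,18,19,20,21,22,23,24,25,26,27,28,29,30,31} (1-indexed).
Extract: c[3]=0 c[5]=1 c[6]=1 c[7]=0 c[9]=0 c[10]=0 c[11]=1 c[12]=0 c[13]=1 c[14]=1 c[15]=0 c[17]=1 c[18]=1 c[19]=1 c[20]=1 c[21]=0 c[22]=0 c[23]=0 c[24]=0 c[25]=0 c[26]=0 c[27]=0 c[28]=0 c[29]=0 c[30]=0 c[31]=1
Data = 01100010110111100000000001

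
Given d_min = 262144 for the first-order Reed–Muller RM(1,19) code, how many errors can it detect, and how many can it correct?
Detection only: up to d_min − 1 = 262143 errors.
Correction: up to ⌊(d_min − 1)/2⌋ = ⌊262143/2⌋ = 131071 errors.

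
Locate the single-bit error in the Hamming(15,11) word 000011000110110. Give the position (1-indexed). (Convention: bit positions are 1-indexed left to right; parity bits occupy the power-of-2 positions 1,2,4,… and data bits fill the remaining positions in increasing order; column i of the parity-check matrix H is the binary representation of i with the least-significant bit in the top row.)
Syndrome s = H · r^T (mod 2), r = 000011000110110:
  s[0] = (101010101010101)·(000011000110110) mod 2 = 0+0+0+0+1+0+0+0+0+0+1+0+1+0+0 mod 2 = 1
  s[1] = (011001100110011)·(000011000110110) mod 2 = 0+0+0+0+0+1+0+0+0+1+1+0+0+1+0 mod 2 = 0
  s[2] = (000111100001111)·(000011000110110) mod 2 = 0+0+0+0+1+1+0+0+0+0+0+0+1+1+0 mod 2 = 0
  s[3] = (000000011111111)·(000011000110110) mod 2 = 0+0+0+0+0+0+0+0+0+1+1+0+1+1+0 mod 2 = 0
Syndrome = 1000
Column i of H is the binary representation of i, so the syndrome is the binary index of the flipped bit.
Read s = 1000 with s[0] as LSB: 1·2^0 + 0·2^1 + 0·2^2 + 0·2^3 = 1.
Error is at bit position 1.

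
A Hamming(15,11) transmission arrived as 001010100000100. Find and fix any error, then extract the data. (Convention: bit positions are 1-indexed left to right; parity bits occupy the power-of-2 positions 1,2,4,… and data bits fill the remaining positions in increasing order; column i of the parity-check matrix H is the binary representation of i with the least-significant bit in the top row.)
Syndrome s = H · r^T (mod 2), r = 001010100000100:
  s[0] = (101010101010101)·(001010100000100) mod 2 = 0+0+1+0+1+0+1+0+0+0+0+0+1+0+0 mod 2 = 0
  s[1] = (011001100110011)·(001010100000100) mod 2 = 0+0+1+0+0+0+1+0+0+0+0+0+0+0+0 mod 2 = 0
  s[2] = (000111100001111)·(001010100000100) mod 2 = 0+0+0+0+1+0+1+0+0+0+0+0+1+0+0 mod 2 = 1
  s[3] = (000000011111111)·(001010100000100) mod 2 = 0+0+0+0+0+0+0+0+0+0+0+0+1+0+0 mod 2 = 1
Syndrome = 0011
Column 12 of H equals this syndrome → error at bit 12 (1-indexed).
Flip bit 12: 001010100000100 → 001010100001100
Extract data bits at positions {3,5,6,7,9,10,11,12,13,14,15}: 11010001100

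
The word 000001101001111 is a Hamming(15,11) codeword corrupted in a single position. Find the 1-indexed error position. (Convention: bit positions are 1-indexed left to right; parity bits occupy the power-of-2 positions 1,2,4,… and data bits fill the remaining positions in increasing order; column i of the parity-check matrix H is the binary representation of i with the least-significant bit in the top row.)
Syndrome s = H · r^T (mod 2), r = 000001101001111:
  s[0] = (101010101010101)·(000001101001111) mod 2 = 0+0+0+0+0+0+1+0+1+0+0+0+1+0+1 mod 2 = 0
  s[1] = (011001100110011)·(000001101001111) mod 2 = 0+0+0+0+0+1+1+0+0+0+0+0+0+1+1 mod 2 = 0
  s[2] = (000111100001111)·(000001101001111) mod 2 = 0+0+0+0+0+1+1+0+0+0+0+1+1+1+1 mod 2 = 0
  s[3] = (000000011111111)·(000001101001111) mod 2 = 0+0+0+0+0+0+0+0+1+0+0+1+1+1+1 mod 2 = 1
Syndrome = 0001
Column i of H is the binary representation of i, so the syndrome is the binary index of the flipped bit.
Read s = 0001 with s[0] as LSB: 0·2^0 + 0·2^1 + 0·2^2 + 1·2^3 = 8.
Error is at bit position 8.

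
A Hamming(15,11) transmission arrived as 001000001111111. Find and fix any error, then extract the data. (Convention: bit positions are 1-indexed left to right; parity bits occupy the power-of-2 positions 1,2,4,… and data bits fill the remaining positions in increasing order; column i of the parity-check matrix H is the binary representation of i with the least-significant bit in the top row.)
Syndrome s = H · r^T (mod 2), r = 001000001111111:
  s[0] = (101010101010101)·(001000001111111) mod 2 = 0+0+1+0+0+0+0+0+1+0+1+0+1+0+1 mod 2 = 1
  s[1] = (011001100110011)·(001000001111111) mod 2 = 0+0+1+0+0+0+0+0+0+1+1+0+0+1+1 mod 2 = 1
  s[2] = (000111100001111)·(001000001111111) mod 2 = 0+0+0+0+0+0+0+0+0+0+0+1+1+1+1 mod 2 = 0
  s[3] = (000000011111111)·(001000001111111) mod 2 = 0+0+0+0+0+0+0+0+1+1+1+1+1+1+1 mod 2 = 1
Syndrome = 1101
Column 11 of H equals this syndrome → error at bit 11 (1-indexed).
Flip bit 11: 001000001111111 → 001000001101111
Extract data bits at positions {3,5,6,7,9,10,11,12,13,14,15}: 10001101111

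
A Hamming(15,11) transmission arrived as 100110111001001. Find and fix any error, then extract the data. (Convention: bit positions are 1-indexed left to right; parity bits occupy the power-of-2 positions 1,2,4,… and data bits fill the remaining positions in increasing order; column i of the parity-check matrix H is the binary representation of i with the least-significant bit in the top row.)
Syndrome s = H · r^T (mod 2), r = 100110111001001:
  s[0] = (101010101010101)·(100110111001001) mod 2 = 1+0+0+0+1+0+1+0+1+0+0+0+0+0+1 mod 2 = 1
  s[1] = (011001100110011)·(100110111001001) mod 2 = 0+0+0+0+0+0+1+0+0+0+0+0+0+0+1 mod 2 = 0
  s[2] = (000111100001111)·(100110111001001) mod 2 = 0+0+0+1+1+0+1+0+0+0+0+1+0+0+1 mod 2 = 1
  s[3] = (000000011111111)·(100110111001001) mod 2 = 0+0+0+0+0+0+0+1+1+0+0+1+0+0+1 mod 2 = 0
Syndrome = 1010
Column 5 of H equals this syndrome → error at bit 5 (1-indexed).
Flip bit 5: 100110111001001 → 100100111001001
Extract data bits at positions {3,5,6,7,9,10,11,12,13,14,15}: 00011001001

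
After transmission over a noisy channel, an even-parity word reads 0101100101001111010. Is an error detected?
Sum of received bits: 0+1+0+1+1+0+0+1+0+1+0+0+1+1+1+1+0+1+0 = 10; 10 mod 2 = 0. Result is 0 → no error detected.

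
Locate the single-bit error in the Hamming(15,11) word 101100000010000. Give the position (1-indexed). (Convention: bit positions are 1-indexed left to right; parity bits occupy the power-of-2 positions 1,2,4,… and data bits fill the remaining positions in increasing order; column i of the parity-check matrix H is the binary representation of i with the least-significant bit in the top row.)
Syndrome s = H · r^T (mod 2), r = 101100000010000:
  s[0] = (101010101010101)·(101100000010000) mod 2 = 1+0+1+0+0+0+0+0+0+0+1+0+0+0+0 mod 2 = 1
  s[1] = (011001100110011)·(101100000010000) mod 2 = 0+0+1+0+0+0+0+0+0+0+1+0+0+0+0 mod 2 = 0
  s[2] = (000111100001111)·(101100000010000) mod 2 = 0+0+0+1+0+0+0+0+0+0+0+0+0+0+0 mod 2 = 1
  s[3] = (000000011111111)·(101100000010000) mod 2 = 0+0+0+0+0+0+0+0+0+0+1+0+0+0+0 mod 2 = 1
Syndrome = 1011
Column i of H is the binary representation of i, so the syndrome is the binary index of the flipped bit.
Read s = 1011 with s[0] as LSB: 1·2^0 + 0·2^1 + 1·2^2 + 1·2^3 = 13.
Error is at bit position 13.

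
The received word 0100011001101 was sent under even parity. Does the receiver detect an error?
Sum of received bits: 0+1+0+0+0+1+1+0+0+1+1+0+1 = 6; 6 mod 2 = 0. Result is 0 → no error detected.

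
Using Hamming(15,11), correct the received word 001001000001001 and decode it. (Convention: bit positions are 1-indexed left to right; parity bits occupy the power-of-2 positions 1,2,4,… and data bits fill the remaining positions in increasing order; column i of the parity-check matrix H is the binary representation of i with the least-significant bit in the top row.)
Syndrome s = H · r^T (mod 2), r = 001001000001001:
  s[0] = (101010101010101)·(001001000001001) mod 2 = 0+0+1+0+0+0+0+0+0+0+0+0+0+0+1 mod 2 = 0
  s[1] = (011001100110011)·(001001000001001) mod 2 = 0+0+1+0+0+1+0+0+0+0+0+0+0+0+1 mod 2 = 1
  s[2] = (000111100001111)·(001001000001001) mod 2 = 0+0+0+0+0+1+0+0+0+0+0+1+0+0+1 mod 2 = 1
  s[3] = (000000011111111)·(001001000001001) mod 2 = 0+0+0+0+0+0+0+0+0+0+0+1+0+0+1 mod 2 = 0
Syndrome = 0110
Column 6 of H equals this syndrome → error at bit 6 (1-indexed).
Flip bit 6: 001001000001001 → 001000000001001
Extract data bits at positions {3,5,6,7,9,10,11,12,13,14,15}: 10000001001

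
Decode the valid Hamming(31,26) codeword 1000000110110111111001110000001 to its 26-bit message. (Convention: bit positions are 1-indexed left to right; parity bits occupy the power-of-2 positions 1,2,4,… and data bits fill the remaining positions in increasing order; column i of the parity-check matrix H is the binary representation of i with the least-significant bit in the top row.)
Parity bits occupy power-of-2 positions; data bits are at positions {3,5,6,7,9,10,11,12,13,14,15,17,18,19,20,21,22,23,24,25,26,27,28,29,30,31} (1-indexed).
Extract: c[3]=0 c[5]=0 c[6]=0 c[7]=0 c[9]=1 c[10]=0 c[11]=1 c[12]=1 c[13]=0 c[14]=1 c[15]=1 c[17]=1 c[18]=1 c[19]=1 c[20]=0 c[21]=0 c[22]=1 c[23]=1 c[24]=1 c[25]=0 c[26]=0 c[27]=0 c[28]=0 c[29]=0 c[30]=0 c[31]=1
Data = 00001011011111001110000001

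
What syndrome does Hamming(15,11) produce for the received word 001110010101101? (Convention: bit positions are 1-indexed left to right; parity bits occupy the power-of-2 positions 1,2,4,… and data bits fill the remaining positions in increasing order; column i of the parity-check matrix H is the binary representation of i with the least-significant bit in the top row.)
Syndrome s = H · r^T (mod 2), r = 001110010101101:
  s[0] = (101010101010101)·(001110010101101) mod 2 = 0+0+1+0+1+0+0+0+0+0+0+0+1+0+1 mod 2 = 0
  s[1] = (011001100110011)·(001110010101101) mod 2 = 0+0+1+0+0+0+0+0+0+1+0+0+0+0+1 mod 2 = 1
  s[2] = (000111100001111)·(001110010101101) mod 2 = 0+0+0+1+1+0+0+0+0+0+0+1+1+0+1 mod 2 = 1
  s[3] = (000000011111111)·(001110010101101) mod 2 = 0+0+0+0+0+0+0+1+0+1+0+1+1+0+1 mod 2 = 1
Syndrome = 0111
Non-zero syndrome: error at position 14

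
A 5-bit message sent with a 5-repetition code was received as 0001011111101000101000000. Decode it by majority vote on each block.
Split into 5-bit blocks and majority-vote each:
  block 1 = 00010: 1 ones, 4 zeros → 0
  block 2 = 11111: 5 ones, 0 zeros → 1
  block 3 = 10100: 2 ones, 3 zeros → 0
  block 4 = 01010: 2 ones, 3 zeros → 0
  block 5 = 00000: 0 ones, 5 zeros → 0
Decoded = 01000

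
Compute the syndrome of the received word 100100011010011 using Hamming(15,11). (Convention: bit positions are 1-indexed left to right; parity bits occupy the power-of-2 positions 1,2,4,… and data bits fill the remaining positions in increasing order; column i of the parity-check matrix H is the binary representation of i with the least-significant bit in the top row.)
Syndrome s = H · r^T (mod 2), r = 100100011010011:
  s[0] = (101010101010101)·(100100011010011) mod 2 = 1+0+0+0+0+0+0+0+1+0+1+0+0+0+1 mod 2 = 0
  s[1] = (011001100110011)·(100100011010011) mod 2 = 0+0+0+0+0+0+0+0+0+0+1+0+0+1+1 mod 2 = 1
  s[2] = (000111100001111)·(100100011010011) mod 2 = 0+0+0+1+0+0+0+0+0+0+0+0+0+1+1 mod 2 = 1
  s[3] = (000000011111111)·(100100011010011) mod 2 = 0+0+0+0+0+0+0+1+1+0+1+0+0+1+1 mod 2 = 1
Syndrome = 0111
Non-zero syndrome: error at position 14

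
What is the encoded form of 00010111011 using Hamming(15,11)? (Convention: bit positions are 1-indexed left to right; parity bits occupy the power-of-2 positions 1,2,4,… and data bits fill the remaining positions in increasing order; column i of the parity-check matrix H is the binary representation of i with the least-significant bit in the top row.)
Codeword c = d · G (mod 2), d = 00010111011:
  c[0] = d·G[:,0] = (00010111011)·(11011010101) mod 2 = 0+0+0+1+0+0+1+0+0+0+1 mod 2 = 1
  c[1] = d·G[:,1] = (00010111011)·(10110110011) mod 2 = 0+0+0+1+0+1+1+0+0+1+1 mod 2 = 1
  c[2] = d·G[:,2] = (00010111011)·(10000000000) mod 2 = 0+0+0+0+0+0+0+0+0+0+0 mod 2 = 0
  c[3] = d·G[:,3] = (00010111011)·(01110001111) mod 2 = 0+0+0+1+0+0+0+1+0+1+1 mod 2 = 0
  c[4] = d·G[:,4] = (00010111011)·(01000000000) mod 2 = 0+0+0+0+0+0+0+0+0+0+0 mod 2 = 0
  c[5] = d·G[:,5] = (00010111011)·(00100000000) mod 2 = 0+0+0+0+0+0+0+0+0+0+0 mod 2 = 0
  c[6] = d·G[:,6] = (00010111011)·(00010000000) mod 2 = 0+0+0+1+0+0+0+0+0+0+0 mod 2 = 1
  c[7] = d·G[:,7] = (00010111011)·(00001111111) mod 2 = 0+0+0+0+0+1+1+1+0+1+1 mod 2 = 1
  c[8] = d·G[:,8] = (00010111011)·(00001000000) mod 2 = 0+0+0+0+0+0+0+0+0+0+0 mod 2 = 0
  c[9] = d·G[:,9] = (00010111011)·(00000100000) mod 2 = 0+0+0+0+0+1+0+0+0+0+0 mod 2 = 1
  c[10] = d·G[:,10] = (00010111011)·(00000010000) mod 2 = 0+0+0+0+0+0+1+0+0+0+0 mod 2 = 1
  c[11] = d·G[:,11] = (00010111011)·(00000001000) mod 2 = 0+0+0+0+0+0+0+1+0+0+0 mod 2 = 1
  c[12] = d·G[:,12] = (00010111011)·(00000000100) mod 2 = 0+0+0+0+0+0+0+0+0+0+0 mod 2 = 0
  c[13] = d·G[:,13] = (00010111011)·(00000000010) mod 2 = 0+0+0+0+0+0+0+0+0+1+0 mod 2 = 1
  c[14] = d·G[:,14] = (00010111011)·(00000000001) mod 2 = 0+0+0+0+0+0+0+0+0+0+1 mod 2 = 1
Codeword = 110000110111011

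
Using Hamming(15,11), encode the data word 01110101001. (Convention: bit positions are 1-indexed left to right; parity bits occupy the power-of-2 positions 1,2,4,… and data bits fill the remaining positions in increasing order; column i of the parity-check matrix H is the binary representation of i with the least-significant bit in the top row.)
Codeword c = d · G (mod 2), d = 01110101001:
  c[0] = d·G[:,0] = (01110101001)·(11011010101) mod 2 = 0+1+0+1+0+0+0+0+0+0+1 mod 2 = 1
  c[1] = d·G[:,1] = (01110101001)·(10110110011) mod 2 = 0+0+1+1+0+1+0+0+0+0+1 mod 2 = 0
  c[2] = d·G[:,2] = (01110101001)·(10000000000) mod 2 = 0+0+0+0+0+0+0+0+0+0+0 mod 2 = 0
  c[3] = d·G[:,3] = (01110101001)·(01110001111) mod 2 = 0+1+1+1+0+0+0+1+0+0+1 mod 2 = 1
  c[4] = d·G[:,4] = (01110101001)·(01000000000) mod 2 = 0+1+0+0+0+0+0+0+0+0+0 mod 2 = 1
  c[5] = d·G[:,5] = (01110101001)·(00100000000) mod 2 = 0+0+1+0+0+0+0+0+0+0+0 mod 2 = 1
  c[6] = d·G[:,6] = (01110101001)·(00010000000) mod 2 = 0+0+0+1+0+0+0+0+0+0+0 mod 2 = 1
  c[7] = d·G[:,7] = (01110101001)·(00001111111) mod 2 = 0+0+0+0+0+1+0+1+0+0+1 mod 2 = 1
  c[8] = d·G[:,8] = (01110101001)·(00001000000) mod 2 = 0+0+0+0+0+0+0+0+0+0+0 mod 2 = 0
  c[9] = d·G[:,9] = (01110101001)·(00000100000) mod 2 = 0+0+0+0+0+1+0+0+0+0+0 mod 2 = 1
  c[10] = d·G[:,10] = (01110101001)·(00000010000) mod 2 = 0+0+0+0+0+0+0+0+0+0+0 mod 2 = 0
  c[11] = d·G[:,11] = (01110101001)·(00000001000) mod 2 = 0+0+0+0+0+0+0+1+0+0+0 mod 2 = 1
  c[12] = d·G[:,12] = (01110101001)·(00000000100) mod 2 = 0+0+0+0+0+0+0+0+0+0+0 mod 2 = 0
  c[13] = d·G[:,13] = (01110101001)·(00000000010) mod 2 = 0+0+0+0+0+0+0+0+0+0+0 mod 2 = 0
  c[14] = d·G[:,14] = (01110101001)·(00000000001) mod 2 = 0+0+0+0+0+0+0+0+0+0+1 mod 2 = 1
Codeword = 100111110101001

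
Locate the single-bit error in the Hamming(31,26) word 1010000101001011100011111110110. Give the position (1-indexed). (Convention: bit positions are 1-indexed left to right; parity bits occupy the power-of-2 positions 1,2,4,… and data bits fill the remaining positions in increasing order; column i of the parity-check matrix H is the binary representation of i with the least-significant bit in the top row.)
Syndrome s = H · r^T (mod 2), r = 1010000101001011100011111110110:
  s[0] = (1010101010101010101010101010101)·(1010000101001011100011111110110) mod 2 = 1+0+1+0+0+0+0+0+0+0+0+0+1+0+1+0+1+0+0+0+1+0+1+0+1+0+1+0+1+0+0 mod 2 = 0
  s[1] = (0110011001100110011001100110011)·(1010000101001011100011111110110) mod 2 = 0+0+1+0+0+0+0+0+0+1+0+0+0+0+1+0+0+0+0+0+0+1+1+0+0+1+1+0+0+1+0 mod 2 = 0
  s[2] = (0001111000011110000111100001111)·(1010000101001011100011111110110) mod 2 = 0+0+0+0+0+0+0+0+0+0+0+0+1+0+1+0+0+0+0+0+1+1+1+0+0+0+0+0+1+1+0 mod 2 = 1
  s[3] = (0000000111111110000000011111111)·(1010000101001011100011111110110) mod 2 = 0+0+0+0+0+0+0+1+0+1+0+0+1+0+1+0+0+0+0+0+0+0+0+1+1+1+1+0+1+1+0 mod 2 = 0
  s[4] = (0000000000000001111111111111111)·(1010000101001011100011111110110) mod 2 = 0+0+0+0+0+0+0+0+0+0+0+0+0+0+0+1+1+0+0+0+1+1+1+1+1+1+1+0+1+1+0 mod 2 = 1
Syndrome = 00101
Column i of H is the binary representation of i, so the syndrome is the binary index of the flipped bit.
Read s = 00101 with s[0] as LSB: 0·2^0 + 0·2^1 + 1·2^2 + 0·2^3 + 1·2^4 = 20.
Error is at bit position 20.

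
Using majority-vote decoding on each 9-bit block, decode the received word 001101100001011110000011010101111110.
Split into 9-bit blocks and majority-vote each:
  block 1 = 001101100: 4 ones, 5 zeros → 0
  block 2 = 001011110: 5 ones, 4 zeros → 1
  block 3 = 000011010: 3 ones, 6 zeros → 0
  block 4 = 101111110: 7 ones, 2 zeros → 1
Decoded = 0101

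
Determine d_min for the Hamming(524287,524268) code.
d_min = 3 (every single-error-correcting Hamming code has d_min = 3).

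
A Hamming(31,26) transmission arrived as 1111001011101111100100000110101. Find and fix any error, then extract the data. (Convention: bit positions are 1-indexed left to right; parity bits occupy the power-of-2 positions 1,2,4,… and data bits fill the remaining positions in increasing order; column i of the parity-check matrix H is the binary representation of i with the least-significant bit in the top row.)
Syndrome s = H · r^T (mod 2), r = 1111001011101111100100000110101:
  s[0] = (1010101010101010101010101010101)·(1111001011101111100100000110101) mod 2 = 1+0+1+0+0+0+1+0+1+0+1+0+1+0+1+0+1+0+0+0+0+0+0+0+0+0+1+0+1+0+1 mod 2 = 1
  s[1] = (0110011001100110011001100110011)·(1111001011101111100100000110101) mod 2 = 0+1+1+0+0+0+1+0+0+1+1+0+0+1+1+0+0+0+0+0+0+0+0+0+0+1+1+0+0+0+1 mod 2 = 0
  s[2] = (0001111000011110000111100001111)·(1111001011101111100100000110101) mod 2 = 0+0+0+1+0+0+1+0+0+0+0+0+1+1+1+0+0+0+0+1+0+0+0+0+0+0+0+0+1+0+1 mod 2 = 0
  s[3] = (0000000111111110000000011111111)·(1111001011101111100100000110101) mod 2 = 0+0+0+0+0+0+0+0+1+1+1+0+1+1+1+0+0+0+0+0+0+0+0+0+0+1+1+0+1+0+1 mod 2 = 0
  s[4] = (0000000000000001111111111111111)·(1111001011101111100100000110101) mod 2 = 0+0+0+0+0+0+0+0+0+0+0+0+0+0+0+1+1+0+0+1+0+0+0+0+0+1+1+0+1+0+1 mod 2 = 1
Syndrome = 10001
Column 17 of H equals this syndrome → error at bit 17 (1-indexed).
Flip bit 17: 1111001011101111100100000110101 → 1111001011101111000100000110101
Extract data bits at positions {3,5,6,7,9,10,11,12,13,14,15,17,18,19,20,21,22,23,24,25,26,27,28,29,30,31}: 10011110111000100000110101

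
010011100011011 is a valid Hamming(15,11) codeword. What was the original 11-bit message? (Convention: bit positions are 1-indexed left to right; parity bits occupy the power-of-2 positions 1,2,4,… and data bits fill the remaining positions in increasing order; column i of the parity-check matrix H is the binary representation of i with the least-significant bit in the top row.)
Parity bits occupy power-of-2 positions; data bits are at positions {3,5,6,7,9,10,11,12,13,14,15} (1-indexed).
Extract: c[3]=0 c[5]=1 c[6]=1 c[7]=1 c[9]=0 c[10]=0 c[11]=1 c[12]=1 c[13]=0 c[14]=1 c[15]=1
Data = 01110011011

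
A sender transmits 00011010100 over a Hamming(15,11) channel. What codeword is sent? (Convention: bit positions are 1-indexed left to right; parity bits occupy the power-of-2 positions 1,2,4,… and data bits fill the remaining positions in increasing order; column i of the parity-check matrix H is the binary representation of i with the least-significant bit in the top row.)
Codeword c = d · G (mod 2), d = 00011010100:
  c[0] = d·G[:,0] = (00011010100)·(11011010101) mod 2 = 0+0+0+1+1+0+1+0+1+0+0 mod 2 = 0
  c[1] = d·G[:,1] = (00011010100)·(10110110011) mod 2 = 0+0+0+1+0+0+1+0+0+0+0 mod 2 = 0
  c[2] = d·G[:,2] = (00011010100)·(10000000000) mod 2 = 0+0+0+0+0+0+0+0+0+0+0 mod 2 = 0
  c[3] = d·G[:,3] = (00011010100)·(01110001111) mod 2 = 0+0+0+1+0+0+0+0+1+0+0 mod 2 = 0
  c[4] = d·G[:,4] = (00011010100)·(01000000000) mod 2 = 0+0+0+0+0+0+0+0+0+0+0 mod 2 = 0
  c[5] = d·G[:,5] = (00011010100)·(00100000000) mod 2 = 0+0+0+0+0+0+0+0+0+0+0 mod 2 = 0
  c[6] = d·G[:,6] = (00011010100)·(00010000000) mod 2 = 0+0+0+1+0+0+0+0+0+0+0 mod 2 = 1
  c[7] = d·G[:,7] = (00011010100)·(00001111111) mod 2 = 0+0+0+0+1+0+1+0+1+0+0 mod 2 = 1
  c[8] = d·G[:,8] = (00011010100)·(00001000000) mod 2 = 0+0+0+0+1+0+0+0+0+0+0 mod 2 = 1
  c[9] = d·G[:,9] = (00011010100)·(00000100000) mod 2 = 0+0+0+0+0+0+0+0+0+0+0 mod 2 = 0
  c[10] = d·G[:,10] = (00011010100)·(00000010000) mod 2 = 0+0+0+0+0+0+1+0+0+0+0 mod 2 = 1
  c[11] = d·G[:,11] = (00011010100)·(00000001000) mod 2 = 0+0+0+0+0+0+0+0+0+0+0 mod 2 = 0
  c[12] = d·G[:,12] = (00011010100)·(00000000100) mod 2 = 0+0+0+0+0+0+0+0+1+0+0 mod 2 = 1
  c[13] = d·G[:,13] = (00011010100)·(00000000010) mod 2 = 0+0+0+0+0+0+0+0+0+0+0 mod 2 = 0
  c[14] = d·G[:,14] = (00011010100)·(00000000001) mod 2 = 0+0+0+0+0+0+0+0+0+0+0 mod 2 = 0
Codeword = 000000111010100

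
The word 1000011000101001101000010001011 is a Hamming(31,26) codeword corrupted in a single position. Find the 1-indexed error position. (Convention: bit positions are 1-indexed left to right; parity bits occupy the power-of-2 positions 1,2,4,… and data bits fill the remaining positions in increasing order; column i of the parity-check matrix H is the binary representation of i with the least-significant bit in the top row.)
Syndrome s = H · r^T (mod 2), r = 1000011000101001101000010001011:
  s[0] = (1010101010101010101010101010101)·(1000011000101001101000010001011) mod 2 = 1+0+0+0+0+0+1+0+0+0+1+0+1+0+0+0+1+0+1+0+0+0+0+0+0+0+0+0+0+0+1 mod 2 = 1
  s[1] = (0110011001100110011001100110011)·(1000011000101001101000010001011) mod 2 = 0+0+0+0+0+1+1+0+0+0+1+0+0+0+0+0+0+0+1+0+0+0+0+0+0+0+0+0+0+1+1 mod 2 = 0
  s[2] = (0001111000011110000111100001111)·(1000011000101001101000010001011) mod 2 = 0+0+0+0+0+1+1+0+0+0+0+0+1+0+0+0+0+0+0+0+0+0+0+0+0+0+0+1+0+1+1 mod 2 = 0
  s[3] = (0000000111111110000000011111111)·(1000011000101001101000010001011) mod 2 = 0+0+0+0+0+0+0+0+0+0+1+0+1+0+0+0+0+0+0+0+0+0+0+1+0+0+0+1+0+1+1 mod 2 = 0
  s[4] = (0000000000000001111111111111111)·(1000011000101001101000010001011) mod 2 = 0+0+0+0+0+0+0+0+0+0+0+0+0+0+0+1+1+0+1+0+0+0+0+1+0+0+0+1+0+1+1 mod 2 = 1
Syndrome = 10001
Column i of H is the binary representation of i, so the syndrome is the binary index of the flipped bit.
Read s = 10001 with s[0] as LSB: 1·2^0 + 0·2^1 + 0·2^2 + 0·2^3 + 1·2^4 = 17.
Error is at bit position 17.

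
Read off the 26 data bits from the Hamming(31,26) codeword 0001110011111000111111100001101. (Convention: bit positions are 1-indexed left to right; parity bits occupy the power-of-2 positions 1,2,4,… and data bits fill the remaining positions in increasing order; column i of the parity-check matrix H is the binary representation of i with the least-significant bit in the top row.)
Parity bits occupy power-of-2 positions; data bits are at positions {3,5,6,7,9,10,11,12,13,14,15,17,18,19,20,21,22,23,24,25,26,27,28,29,30,31} (1-indexed).
Extract: c[3]=0 c[5]=1 c[6]=1 c[7]=0 c[9]=1 c[10]=1 c[11]=1 c[12]=1 c[13]=1 c[14]=0 c[15]=0 c[17]=1 c[18]=1 c[19]=1 c[20]=1 c[21]=1 c[22]=1 c[23]=1 c[24]=0 c[25]=0 c[26]=0 c[27]=0 c[28]=1 c[29]=1 c[30]=0 c[31]=1
Data = 01101111100111111100001101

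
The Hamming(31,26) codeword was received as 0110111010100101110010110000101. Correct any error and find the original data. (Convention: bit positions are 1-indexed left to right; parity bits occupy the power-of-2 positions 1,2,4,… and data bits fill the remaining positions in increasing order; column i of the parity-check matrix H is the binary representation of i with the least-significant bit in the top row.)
Syndrome s = H · r^T (mod 2), r = 0110111010100101110010110000101:
  s[0] = (1010101010101010101010101010101)·(0110111010100101110010110000101) mod 2 = 0+0+1+0+1+0+1+0+1+0+1+0+0+0+0+0+1+0+0+0+1+0+1+0+0+0+0+0+1+0+1 mod 2 = 0
  s[1] = (0110011001100110011001100110011)·(0110111010100101110010110000101) mod 2 = 0+1+1+0+0+1+1+0+0+0+1+0+0+1+0+0+0+1+0+0+0+0+1+0+0+0+0+0+0+0+1 mod 2 = 1
  s[2] = (0001111000011110000111100001111)·(0110111010100101110010110000101) mod 2 = 0+0+0+0+1+1+1+0+0+0+0+0+0+1+0+0+0+0+0+0+1+0+1+0+0+0+0+0+1+0+1 mod 2 = 0
  s[3] = (0000000111111110000000011111111)·(0110111010100101110010110000101) mod 2 = 0+0+0+0+0+0+0+0+1+0+1+0+0+1+0+0+0+0+0+0+0+0+0+1+0+0+0+0+1+0+1 mod 2 = 0
  s[4] = (0000000000000001111111111111111)·(0110111010100101110010110000101) mod 2 = 0+0+0+0+0+0+0+0+0+0+0+0+0+0+0+1+1+1+0+0+1+0+1+1+0+0+0+0+1+0+1 mod 2 = 0
Syndrome = 01000
Column 2 of H equals this syndrome → error at bit 2 (1-indexed).
Flip bit 2: 0110111010100101110010110000101 → 0010111010100101110010110000101
Extract data bits at positions {3,5,6,7,9,10,11,12,13,14,15,17,18,19,20,21,22,23,24,25,26,27,28,29,30,31}: 11111010010110010110000101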